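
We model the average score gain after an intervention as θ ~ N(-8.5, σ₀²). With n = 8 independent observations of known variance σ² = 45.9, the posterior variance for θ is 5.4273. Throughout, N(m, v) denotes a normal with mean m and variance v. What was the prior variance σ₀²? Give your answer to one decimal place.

σ₀² = 100.4

Posterior precision equals prior precision plus data precision: 1/σ_n² = 1/σ₀² + n/σ².
So 1/σ₀² = 1/5.4273 − 8/45.9 = 0.184254 − 0.174292 = 0.009962.
Hence σ₀² = 1/0.009962 ≈ 100.4.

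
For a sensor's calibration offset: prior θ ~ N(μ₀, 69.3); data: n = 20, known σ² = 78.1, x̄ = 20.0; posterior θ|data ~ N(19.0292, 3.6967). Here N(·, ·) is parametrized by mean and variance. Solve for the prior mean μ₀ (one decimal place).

With known observation variance, the Normal–Normal posterior has precision τ_n = τ₀ + n/σ² and mean μ_n = (τ₀μ₀ + (n/σ²)x̄)/τ_n.
Here τ₀ = 1/69.3 = 0.014430 and τ_data = 20/78.1 = 0.256082, so τ_n = 0.270512.
Rearranging for μ₀: μ₀ = (μ_n·τ_n − τ_data·x̄)/τ₀ = (19.0292·0.270512 − 0.256082·20.0) / 0.014430 = 0.025987/0.014430 ≈ 1.8.

μ₀ = 1.8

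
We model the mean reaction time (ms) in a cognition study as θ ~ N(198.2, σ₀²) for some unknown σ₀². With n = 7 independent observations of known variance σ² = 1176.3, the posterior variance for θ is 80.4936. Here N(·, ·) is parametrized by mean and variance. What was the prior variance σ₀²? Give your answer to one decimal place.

σ₀² = 154.5

Posterior precision equals prior precision plus data precision: 1/σ_n² = 1/σ₀² + n/σ².
So 1/σ₀² = 1/80.4936 − 7/1176.3 = 0.012423 − 0.005951 = 0.006472.
Hence σ₀² = 1/0.006472 ≈ 154.5.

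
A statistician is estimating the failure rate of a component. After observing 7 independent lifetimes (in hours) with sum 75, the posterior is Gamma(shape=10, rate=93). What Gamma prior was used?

Gamma(shape=3, rate=18)

Gamma–exponential conjugacy: posterior shape = α + n, posterior rate = β + Σtᵢ.
So α = 10 − 7 = 3 and β = 93 − 75 = 18.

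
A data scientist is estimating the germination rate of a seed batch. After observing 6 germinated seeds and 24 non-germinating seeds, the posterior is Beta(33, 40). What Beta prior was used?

Beta(27, 16)

Under Beta–binomial conjugacy the posterior parameters are (α+s, β+f).
So α = 33 − 6 = 27 and β = 40 − 24 = 16.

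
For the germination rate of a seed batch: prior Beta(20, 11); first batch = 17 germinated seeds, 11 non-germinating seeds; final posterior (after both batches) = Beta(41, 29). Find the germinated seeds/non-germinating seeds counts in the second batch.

4 germinated seeds and 7 non-germinating seeds

Sequential conjugate updates are equivalent to a single update on the pooled data, so total successes = posterior α − prior α and total failures = posterior β − prior β.
Total across both batches: 41−20=21 germinated seeds, 29−11=18 non-germinating seeds.
Subtract the first batch: 21−17=4 germinated seeds and 18−11=7 non-germinating seeds.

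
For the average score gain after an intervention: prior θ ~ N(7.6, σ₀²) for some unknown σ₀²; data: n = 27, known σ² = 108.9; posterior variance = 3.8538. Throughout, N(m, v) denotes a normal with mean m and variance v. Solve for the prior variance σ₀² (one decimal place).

σ₀² = 86.6

For the Normal–Normal model with known σ², precisions add: τ_n = τ₀ + n/σ².
So 1/σ₀² = 1/3.8538 − 27/108.9 = 0.259484 − 0.247934 = 0.011550.
Hence σ₀² = 1/0.011550 ≈ 86.6.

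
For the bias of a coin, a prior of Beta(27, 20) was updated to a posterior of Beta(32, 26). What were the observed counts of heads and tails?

5 heads and 6 tails

A Beta(a, b) prior with s successes and f failures in binomial data gives a Beta(a+s, b+f) posterior.
So s = 32 − 27 = 5 and f = 26 − 20 = 6.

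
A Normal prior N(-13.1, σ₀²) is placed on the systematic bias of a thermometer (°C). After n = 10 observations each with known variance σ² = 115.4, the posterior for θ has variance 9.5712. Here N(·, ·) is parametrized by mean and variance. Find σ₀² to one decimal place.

Posterior precision equals prior precision plus data precision: 1/σ_n² = 1/σ₀² + n/σ².
So 1/σ₀² = 1/9.5712 − 10/115.4 = 0.104480 − 0.086655 = 0.017825.
Hence σ₀² = 1/0.017825 ≈ 56.1.

σ₀² = 56.1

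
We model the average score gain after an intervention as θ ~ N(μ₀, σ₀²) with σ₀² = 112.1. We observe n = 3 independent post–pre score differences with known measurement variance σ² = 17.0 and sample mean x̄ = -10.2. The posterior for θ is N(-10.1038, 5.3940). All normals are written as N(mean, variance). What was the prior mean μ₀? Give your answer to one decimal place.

μ₀ = -8.2

The posterior mean is a precision-weighted average: μ_n = (τ₀μ₀ + τ_data·x̄)/(τ₀+τ_data), with τ₀=1/σ₀² and τ_data=n/σ².
Here τ₀ = 1/112.1 = 0.008921 and τ_data = 3/17.0 = 0.176471, so τ_n = 0.185392.
Rearranging for μ₀: μ₀ = (μ_n·τ_n − τ_data·x̄)/τ₀ = (-10.1038·0.185392 − 0.176471·-10.2) / 0.008921 = -0.073159/0.008921 ≈ -8.2.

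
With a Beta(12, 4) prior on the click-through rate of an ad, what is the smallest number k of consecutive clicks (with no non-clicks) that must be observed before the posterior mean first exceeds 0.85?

k = 11

After k clicks and 0 non-clicks the posterior is Beta(12+k, 4), with mean (12+k)/(12+4+k).
Set (12+k)/(16+k) > 0.85 and solve: k > (0.85·16 − 12)/(1 − 0.85) = 10.667.
The smallest integer exceeding 10.667 is 11, and checking k=11: (23)/(27) = 0.8519 > 0.85.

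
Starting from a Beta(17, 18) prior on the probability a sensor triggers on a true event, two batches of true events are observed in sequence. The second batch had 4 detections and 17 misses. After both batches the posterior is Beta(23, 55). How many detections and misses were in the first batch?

2 detections and 20 misses

Sequential conjugate updates are equivalent to a single update on the pooled data, so total successes = posterior α − prior α and total failures = posterior β − prior β.
Total across both batches: 23−17=6 detections, 55−18=37 misses.
Subtract the second batch: 6−4=2 detections and 37−17=20 misses.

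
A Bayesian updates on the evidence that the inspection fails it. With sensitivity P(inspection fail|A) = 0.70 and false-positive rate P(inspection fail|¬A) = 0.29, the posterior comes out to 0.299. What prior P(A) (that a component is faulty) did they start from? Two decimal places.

P(A) = 0.15

Bayes' rule in odds form gives O(A|E) = O(A)·[P(E|A)/P(E|¬A)], hence O(A) = O(A|E)/LR.
Posterior odds = 0.299/(1−0.299) = 0.4265. LR = 0.70/0.29 = 2.4138.
Prior odds = 0.4265/2.4138 = 0.1767, so P(A) = 0.1767/(1+0.1767) ≈ 0.15.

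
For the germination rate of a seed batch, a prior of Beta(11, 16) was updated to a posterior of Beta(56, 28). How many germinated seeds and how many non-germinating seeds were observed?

Beta is conjugate to the binomial likelihood: posterior = Beta(a+s, b+f).
So s = 56 − 11 = 45 and f = 28 − 16 = 12.

45 germinated seeds and 12 non-germinating seeds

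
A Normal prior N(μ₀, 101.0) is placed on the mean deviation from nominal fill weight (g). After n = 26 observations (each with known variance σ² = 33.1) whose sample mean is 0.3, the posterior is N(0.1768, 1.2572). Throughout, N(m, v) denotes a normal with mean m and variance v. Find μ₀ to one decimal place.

μ₀ = -9.6

With known observation variance, the Normal–Normal posterior has precision τ_n = τ₀ + n/σ² and mean μ_n = (τ₀μ₀ + (n/σ²)x̄)/τ_n.
Here τ₀ = 1/101.0 = 0.009901 and τ_data = 26/33.1 = 0.785498, so τ_n = 0.795399.
Rearranging for μ₀: μ₀ = (μ_n·τ_n − τ_data·x̄)/τ₀ = (0.1768·0.795399 − 0.785498·0.3) / 0.009901 = -0.095023/0.009901 ≈ -9.6.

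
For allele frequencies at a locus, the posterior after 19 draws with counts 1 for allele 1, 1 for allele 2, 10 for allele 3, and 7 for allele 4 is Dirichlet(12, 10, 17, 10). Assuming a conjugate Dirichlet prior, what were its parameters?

For a Dirichlet(α) prior with multinomial counts c, the posterior is Dirichlet(α + c) componentwise.
Subtract each count from the matching posterior parameter: 12−1=11, 10−1=9, 17−10=7, 10−7=3.

Dirichlet(11, 9, 7, 3)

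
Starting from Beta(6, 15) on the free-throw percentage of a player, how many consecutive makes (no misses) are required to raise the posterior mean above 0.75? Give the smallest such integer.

k = 40

After k makes and 0 misses the posterior is Beta(6+k, 15), with mean (6+k)/(6+15+k).
Set (6+k)/(21+k) > 0.75 and solve: k > (0.75·21 − 6)/(1 − 0.75) = 39.000.
The smallest integer exceeding 39.000 is 40, and checking k=40: (46)/(61) = 0.7541 > 0.75.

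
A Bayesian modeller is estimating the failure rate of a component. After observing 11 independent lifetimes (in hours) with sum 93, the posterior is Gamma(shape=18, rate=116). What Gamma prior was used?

For an exponential likelihood with a Gamma(α, β) prior on the rate, n observations with total T give posterior Gamma(α+n, β+T).
So α = 18 − 11 = 7 and β = 116 − 93 = 23.

Gamma(shape=7, rate=23)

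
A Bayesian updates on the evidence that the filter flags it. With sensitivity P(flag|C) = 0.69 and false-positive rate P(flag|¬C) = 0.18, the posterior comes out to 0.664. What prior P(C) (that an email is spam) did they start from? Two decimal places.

P(C) = 0.34

In odds form, posterior odds = prior odds × likelihood ratio, so prior odds = posterior odds ÷ LR.
Posterior odds = 0.664/(1−0.664) = 1.9762. LR = 0.69/0.18 = 3.8333.
Prior odds = 1.9762/3.8333 = 0.5155, so P(C) = 0.5155/(1+0.5155) ≈ 0.34.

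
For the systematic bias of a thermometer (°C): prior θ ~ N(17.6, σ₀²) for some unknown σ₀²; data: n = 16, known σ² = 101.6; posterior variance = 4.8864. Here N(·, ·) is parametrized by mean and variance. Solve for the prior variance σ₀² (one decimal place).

σ₀² = 21.2

Posterior precision equals prior precision plus data precision: 1/σ_n² = 1/σ₀² + n/σ².
So 1/σ₀² = 1/4.8864 − 16/101.6 = 0.204650 − 0.157480 = 0.047170.
Hence σ₀² = 1/0.047170 ≈ 21.2.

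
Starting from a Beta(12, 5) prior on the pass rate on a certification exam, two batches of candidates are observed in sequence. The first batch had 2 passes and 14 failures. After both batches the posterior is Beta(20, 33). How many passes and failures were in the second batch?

6 passes and 14 failures

Sequential conjugate updates are equivalent to a single update on the pooled data, so total successes = posterior α − prior α and total failures = posterior β − prior β.
Total across both batches: 20−12=8 passes, 33−5=28 failures.
Subtract the first batch: 8−2=6 passes and 28−14=14 failures.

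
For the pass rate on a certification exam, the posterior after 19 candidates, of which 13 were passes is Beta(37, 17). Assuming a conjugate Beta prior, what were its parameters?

A Beta(a, b) prior with s successes and f failures in binomial data gives a Beta(a+s, b+f) posterior.
So a = 37 − 13 = 24 and b = 17 − 6 = 11.

Beta(24, 11)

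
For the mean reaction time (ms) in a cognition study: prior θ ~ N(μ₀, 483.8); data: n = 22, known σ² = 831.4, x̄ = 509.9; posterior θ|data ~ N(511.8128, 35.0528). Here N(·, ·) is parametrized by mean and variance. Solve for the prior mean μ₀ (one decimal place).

μ₀ = 536.3

The posterior mean is a precision-weighted average: μ_n = (τ₀μ₀ + τ_data·x̄)/(τ₀+τ_data), with τ₀=1/σ₀² and τ_data=n/σ².
Here τ₀ = 1/483.8 = 0.002067 and τ_data = 22/831.4 = 0.026461, so τ_n = 0.028528.
Rearranging for μ₀: μ₀ = (μ_n·τ_n − τ_data·x̄)/τ₀ = (511.8128·0.028528 − 0.026461·509.9) / 0.002067 = 1.108532/0.002067 ≈ 536.3.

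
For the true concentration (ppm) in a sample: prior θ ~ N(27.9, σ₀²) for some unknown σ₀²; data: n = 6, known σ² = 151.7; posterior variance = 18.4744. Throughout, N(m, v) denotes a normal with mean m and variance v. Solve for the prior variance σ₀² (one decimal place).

σ₀² = 68.6

For the Normal–Normal model with known σ², precisions add: τ_n = τ₀ + n/σ².
So 1/σ₀² = 1/18.4744 − 6/151.7 = 0.054129 − 0.039552 = 0.014577.
Hence σ₀² = 1/0.014577 ≈ 68.6.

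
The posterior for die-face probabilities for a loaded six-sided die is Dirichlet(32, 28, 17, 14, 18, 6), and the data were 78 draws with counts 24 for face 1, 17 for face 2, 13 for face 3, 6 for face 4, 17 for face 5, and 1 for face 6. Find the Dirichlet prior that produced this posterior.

For a Dirichlet(α) prior with multinomial counts c, the posterior is Dirichlet(α + c) componentwise.
Subtract each count from the matching posterior parameter: 32−24=8, 28−17=11, 17−13=4, 14−6=8, 18−17=1, 6−1=5.

Dirichlet(8, 11, 4, 8, 1, 5)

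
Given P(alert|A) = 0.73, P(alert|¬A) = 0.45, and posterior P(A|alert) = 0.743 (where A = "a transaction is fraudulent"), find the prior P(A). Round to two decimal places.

P(A) = 0.64

Bayes' rule in odds form gives O(A|E) = O(A)·[P(E|A)/P(E|¬A)], hence O(A) = O(A|E)/LR.
Posterior odds = 0.743/(1−0.743) = 2.8911. LR = 0.73/0.45 = 1.6222.
Prior odds = 2.8911/1.6222 = 1.7822, so P(A) = 1.7822/(1+1.7822) ≈ 0.64.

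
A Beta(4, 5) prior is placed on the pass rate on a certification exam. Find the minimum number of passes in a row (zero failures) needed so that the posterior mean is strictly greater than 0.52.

After k passes and 0 failures the posterior is Beta(4+k, 5), with mean (4+k)/(4+5+k).
Set (4+k)/(9+k) > 0.52 and solve: k > (0.52·9 − 4)/(1 − 0.52) = 1.417.
The smallest integer exceeding 1.417 is 2.

k = 2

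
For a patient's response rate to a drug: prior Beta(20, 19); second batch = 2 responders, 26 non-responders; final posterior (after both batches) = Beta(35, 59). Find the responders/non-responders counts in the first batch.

13 responders and 14 non-responders

Sequential conjugate updates are equivalent to a single update on the pooled data, so total successes = posterior α − prior α and total failures = posterior β − prior β.
Total across both batches: 35−20=15 responders, 59−19=40 non-responders.
Subtract the second batch: 15−2=13 responders and 40−26=14 non-responders.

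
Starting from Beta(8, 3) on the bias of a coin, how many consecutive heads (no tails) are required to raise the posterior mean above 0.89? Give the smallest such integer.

After k heads and 0 tails the posterior is Beta(8+k, 3), with mean (8+k)/(8+3+k).
Set (8+k)/(11+k) > 0.89 and solve: k > (0.89·11 − 8)/(1 − 0.89) = 16.273.
The smallest integer exceeding 16.273 is 17.

k = 17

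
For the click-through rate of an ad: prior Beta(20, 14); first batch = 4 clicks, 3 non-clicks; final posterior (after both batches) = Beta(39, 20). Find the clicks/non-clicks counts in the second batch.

15 clicks and 3 non-clicks

Because Beta–binomial updating is additive in the counts, the combined data contributed (α_post−α_prior, β_post−β_prior) successes and failures.
Total across both batches: 39−20=19 clicks, 20−14=6 non-clicks.
Subtract the first batch: 19−4=15 clicks and 6−3=3 non-clicks.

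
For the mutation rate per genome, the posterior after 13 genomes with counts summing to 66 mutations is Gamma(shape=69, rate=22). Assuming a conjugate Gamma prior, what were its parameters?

Gamma–Poisson conjugacy: posterior shape = α + Σxᵢ, posterior rate = β + n.
So α = 69 − 66 = 3 and β = 22 − 13 = 9.

Gamma(shape=3, rate=9)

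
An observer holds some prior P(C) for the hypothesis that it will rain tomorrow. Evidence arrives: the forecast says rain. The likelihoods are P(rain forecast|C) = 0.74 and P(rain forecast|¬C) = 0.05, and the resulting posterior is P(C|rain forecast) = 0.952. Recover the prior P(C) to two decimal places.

P(C) = 0.57

In odds form, posterior odds = prior odds × likelihood ratio, so prior odds = posterior odds ÷ LR.
Posterior odds = 0.952/(1−0.952) = 19.8333. LR = 0.74/0.05 = 14.8000.
Prior odds = 19.8333/14.8000 = 1.3401, so P(C) = 1.3401/(1+1.3401) ≈ 0.57.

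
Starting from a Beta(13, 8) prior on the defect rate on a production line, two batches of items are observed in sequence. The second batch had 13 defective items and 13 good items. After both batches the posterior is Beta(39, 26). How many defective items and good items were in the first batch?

13 defective items and 5 good items

Because Beta–binomial updating is additive in the counts, the combined data contributed (α_post−α_prior, β_post−β_prior) successes and failures.
Total across both batches: 39−13=26 defective items, 26−8=18 good items.
Subtract the second batch: 26−13=13 defective items and 18−13=5 good items.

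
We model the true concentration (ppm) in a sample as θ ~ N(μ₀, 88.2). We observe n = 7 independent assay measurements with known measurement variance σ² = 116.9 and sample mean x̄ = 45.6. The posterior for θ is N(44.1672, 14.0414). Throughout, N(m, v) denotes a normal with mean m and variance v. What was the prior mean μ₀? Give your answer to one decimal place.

With known observation variance, the Normal–Normal posterior has precision τ_n = τ₀ + n/σ² and mean μ_n = (τ₀μ₀ + (n/σ²)x̄)/τ_n.
Here τ₀ = 1/88.2 = 0.011338 and τ_data = 7/116.9 = 0.059880, so τ_n = 0.071218.
Rearranging for μ₀: μ₀ = (μ_n·τ_n − τ_data·x̄)/τ₀ = (44.1672·0.071218 − 0.059880·45.6) / 0.011338 = 0.414972/0.011338 ≈ 36.6.

μ₀ = 36.6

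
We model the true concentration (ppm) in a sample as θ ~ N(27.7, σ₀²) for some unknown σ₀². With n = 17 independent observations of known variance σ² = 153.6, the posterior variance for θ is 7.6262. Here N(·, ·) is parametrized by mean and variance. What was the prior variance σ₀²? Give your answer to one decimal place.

For the Normal–Normal model with known σ², precisions add: τ_n = τ₀ + n/σ².
So 1/σ₀² = 1/7.6262 − 17/153.6 = 0.131127 − 0.110677 = 0.020450.
Hence σ₀² = 1/0.020450 ≈ 48.9.

σ₀² = 48.9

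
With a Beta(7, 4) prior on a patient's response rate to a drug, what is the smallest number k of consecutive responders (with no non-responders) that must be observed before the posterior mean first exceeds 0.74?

k = 5

After k responders and 0 non-responders the posterior is Beta(7+k, 4), with mean (7+k)/(7+4+k).
Set (7+k)/(11+k) > 0.74 and solve: k > (0.74·11 − 7)/(1 − 0.74) = 4.385.
The smallest integer exceeding 4.385 is 5, and checking k=5: (12)/(16) = 0.7500 > 0.74.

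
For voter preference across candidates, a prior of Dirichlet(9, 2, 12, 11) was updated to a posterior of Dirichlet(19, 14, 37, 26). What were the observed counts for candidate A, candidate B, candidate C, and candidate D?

For a Dirichlet(α) prior with multinomial counts c, the posterior is Dirichlet(α + c) componentwise.
Counts are posterior − prior componentwise: 19−9=10, 14−2=12, 37−12=25, 26−11=15.

counts (10, 12, 25, 15)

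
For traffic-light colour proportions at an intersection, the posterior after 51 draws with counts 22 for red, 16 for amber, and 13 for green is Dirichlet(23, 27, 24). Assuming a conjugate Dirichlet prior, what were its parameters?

For a Dirichlet(α) prior with multinomial counts c, the posterior is Dirichlet(α + c) componentwise.
Subtract each count from the matching posterior parameter: 23−22=1, 27−16=11, 24−13=11.

Dirichlet(1, 11, 11)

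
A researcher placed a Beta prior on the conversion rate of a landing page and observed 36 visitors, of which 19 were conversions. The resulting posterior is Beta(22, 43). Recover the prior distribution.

A Beta(a, b) prior with s successes and f failures in binomial data gives a Beta(a+s, b+f) posterior.
Subtract the data counts: 22−19=3, 43−17=26.

Beta(3, 26)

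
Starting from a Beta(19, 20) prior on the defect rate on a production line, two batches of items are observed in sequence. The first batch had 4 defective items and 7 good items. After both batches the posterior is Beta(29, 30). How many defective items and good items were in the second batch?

6 defective items and 3 good items

Because Beta–binomial updating is additive in the counts, the combined data contributed (α_post−α_prior, β_post−β_prior) successes and failures.
Total across both batches: 29−19=10 defective items, 30−20=10 good items.
Subtract the first batch: 10−4=6 defective items and 10−7=3 good items.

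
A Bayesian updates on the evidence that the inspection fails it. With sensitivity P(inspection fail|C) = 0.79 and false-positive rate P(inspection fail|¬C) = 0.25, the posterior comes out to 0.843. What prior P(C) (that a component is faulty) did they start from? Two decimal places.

In odds form, posterior odds = prior odds × likelihood ratio, so prior odds = posterior odds ÷ LR.
Posterior odds = 0.843/(1−0.843) = 5.3694. LR = 0.79/0.25 = 3.1600.
Prior odds = 5.3694/3.1600 = 1.6992, so P(C) = 1.6992/(1+1.6992) ≈ 0.63.

P(C) = 0.63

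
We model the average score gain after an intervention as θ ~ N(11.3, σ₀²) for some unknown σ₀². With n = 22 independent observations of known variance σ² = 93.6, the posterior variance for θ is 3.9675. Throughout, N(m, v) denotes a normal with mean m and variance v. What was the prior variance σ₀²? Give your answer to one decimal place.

σ₀² = 58.8

For the Normal–Normal model with known σ², precisions add: τ_n = τ₀ + n/σ².
So 1/σ₀² = 1/3.9675 − 22/93.6 = 0.252048 − 0.235043 = 0.017005.
Hence σ₀² = 1/0.017005 ≈ 58.8.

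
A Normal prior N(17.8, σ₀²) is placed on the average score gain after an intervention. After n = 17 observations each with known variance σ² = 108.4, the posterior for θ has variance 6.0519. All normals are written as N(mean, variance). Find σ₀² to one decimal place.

σ₀² = 118.9

For the Normal–Normal model with known σ², precisions add: τ_n = τ₀ + n/σ².
So 1/σ₀² = 1/6.0519 − 17/108.4 = 0.165237 − 0.156827 = 0.008410.
Hence σ₀² = 1/0.008410 ≈ 118.9.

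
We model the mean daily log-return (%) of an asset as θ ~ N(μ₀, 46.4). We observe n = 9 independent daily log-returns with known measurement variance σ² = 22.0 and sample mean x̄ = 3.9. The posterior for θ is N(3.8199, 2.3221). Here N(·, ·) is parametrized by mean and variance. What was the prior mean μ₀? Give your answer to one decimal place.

μ₀ = 2.3

With known observation variance, the Normal–Normal posterior has precision τ_n = τ₀ + n/σ² and mean μ_n = (τ₀μ₀ + (n/σ²)x̄)/τ_n.
Here τ₀ = 1/46.4 = 0.021552 and τ_data = 9/22.0 = 0.409091, so τ_n = 0.430643.
Rearranging for μ₀: μ₀ = (μ_n·τ_n − τ_data·x̄)/τ₀ = (3.8199·0.430643 − 0.409091·3.9) / 0.021552 = 0.049558/0.021552 ≈ 2.3.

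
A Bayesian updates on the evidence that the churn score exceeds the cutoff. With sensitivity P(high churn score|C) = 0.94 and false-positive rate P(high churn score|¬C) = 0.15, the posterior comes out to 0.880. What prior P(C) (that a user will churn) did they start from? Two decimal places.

P(C) = 0.54

In odds form, posterior odds = prior odds × likelihood ratio, so prior odds = posterior odds ÷ LR.
Posterior odds = 0.880/(1−0.880) = 7.3333. LR = 0.94/0.15 = 6.2667.
Prior odds = 7.3333/6.2667 = 1.1702, so P(C) = 1.1702/(1+1.1702) ≈ 0.54.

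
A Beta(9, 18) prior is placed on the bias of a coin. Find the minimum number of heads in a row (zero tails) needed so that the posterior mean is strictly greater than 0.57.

After k heads and 0 tails the posterior is Beta(9+k, 18), with mean (9+k)/(9+18+k).
Set (9+k)/(27+k) > 0.57 and solve: k > (0.57·27 − 9)/(1 − 0.57) = 14.860.
The smallest integer exceeding 14.860 is 15.

k = 15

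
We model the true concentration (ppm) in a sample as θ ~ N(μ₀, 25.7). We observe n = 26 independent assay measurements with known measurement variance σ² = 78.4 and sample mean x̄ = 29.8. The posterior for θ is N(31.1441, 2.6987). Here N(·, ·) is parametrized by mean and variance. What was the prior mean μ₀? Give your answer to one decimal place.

μ₀ = 42.6

The posterior mean is a precision-weighted average: μ_n = (τ₀μ₀ + τ_data·x̄)/(τ₀+τ_data), with τ₀=1/σ₀² and τ_data=n/σ².
Here τ₀ = 1/25.7 = 0.038911 and τ_data = 26/78.4 = 0.331633, so τ_n = 0.370544.
Rearranging for μ₀: μ₀ = (μ_n·τ_n − τ_data·x̄)/τ₀ = (31.1441·0.370544 − 0.331633·29.8) / 0.038911 = 1.657596/0.038911 ≈ 42.6.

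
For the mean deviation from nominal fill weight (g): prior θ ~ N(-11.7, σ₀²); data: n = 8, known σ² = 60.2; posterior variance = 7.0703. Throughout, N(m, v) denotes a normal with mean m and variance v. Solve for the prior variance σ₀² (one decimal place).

σ₀² = 117.0

For the Normal–Normal model with known σ², precisions add: τ_n = τ₀ + n/σ².
So 1/σ₀² = 1/7.0703 − 8/60.2 = 0.141437 − 0.132890 = 0.008547.
Hence σ₀² = 1/0.008547 ≈ 117.0.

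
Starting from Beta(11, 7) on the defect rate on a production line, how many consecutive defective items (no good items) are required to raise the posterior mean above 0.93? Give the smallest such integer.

After k defective items and 0 good items the posterior is Beta(11+k, 7), with mean (11+k)/(11+7+k).
Set (11+k)/(18+k) > 0.93 and solve: k > (0.93·18 − 11)/(1 − 0.93) = 82.000.
The smallest integer exceeding 82.000 is 83.

k = 83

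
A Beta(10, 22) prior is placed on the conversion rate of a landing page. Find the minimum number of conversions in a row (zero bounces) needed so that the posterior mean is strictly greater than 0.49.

k = 12

After k conversions and 0 bounces the posterior is Beta(10+k, 22), with mean (10+k)/(10+22+k).
Set (10+k)/(32+k) > 0.49 and solve: k > (0.49·32 − 10)/(1 − 0.49) = 11.137.
The smallest integer exceeding 11.137 is 12.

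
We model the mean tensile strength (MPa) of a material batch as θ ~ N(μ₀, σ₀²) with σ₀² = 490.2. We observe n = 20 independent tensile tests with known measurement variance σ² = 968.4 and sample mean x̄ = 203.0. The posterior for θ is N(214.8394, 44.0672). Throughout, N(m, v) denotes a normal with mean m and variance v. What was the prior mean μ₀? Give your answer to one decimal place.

The posterior mean is a precision-weighted average: μ_n = (τ₀μ₀ + τ_data·x̄)/(τ₀+τ_data), with τ₀=1/σ₀² and τ_data=n/σ².
Here τ₀ = 1/490.2 = 0.002040 and τ_data = 20/968.4 = 0.020653, so τ_n = 0.022693.
Rearranging for μ₀: μ₀ = (μ_n·τ_n − τ_data·x̄)/τ₀ = (214.8394·0.022693 − 0.020653·203.0) / 0.002040 = 0.682792/0.002040 ≈ 334.7.

μ₀ = 334.7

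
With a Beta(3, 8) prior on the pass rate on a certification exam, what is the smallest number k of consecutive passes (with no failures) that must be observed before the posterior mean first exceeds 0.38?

k = 2

After k passes and 0 failures the posterior is Beta(3+k, 8), with mean (3+k)/(3+8+k).
Set (3+k)/(11+k) > 0.38 and solve: k > (0.38·11 − 3)/(1 − 0.38) = 1.903.
The smallest integer exceeding 1.903 is 2.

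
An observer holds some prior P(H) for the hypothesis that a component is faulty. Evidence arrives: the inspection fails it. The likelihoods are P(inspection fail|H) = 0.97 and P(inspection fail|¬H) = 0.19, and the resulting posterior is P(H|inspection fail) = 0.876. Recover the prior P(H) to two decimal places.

P(H) = 0.58

Bayes' rule in odds form gives O(H|E) = O(H)·[P(E|H)/P(E|¬H)], hence O(H) = O(H|E)/LR.
Posterior odds = 0.876/(1−0.876) = 7.0645. LR = 0.97/0.19 = 5.1053.
Prior odds = 7.0645/5.1053 = 1.3838, so P(H) = 1.3838/(1+1.3838) ≈ 0.58.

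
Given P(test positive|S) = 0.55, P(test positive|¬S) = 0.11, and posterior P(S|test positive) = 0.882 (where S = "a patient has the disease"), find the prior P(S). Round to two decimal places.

In odds form, posterior odds = prior odds × likelihood ratio, so prior odds = posterior odds ÷ LR.
Posterior odds = 0.882/(1−0.882) = 7.4746. LR = 0.55/0.11 = 5.0000.
Prior odds = 7.4746/5.0000 = 1.4949, so P(S) = 1.4949/(1+1.4949) ≈ 0.60.

P(S) = 0.60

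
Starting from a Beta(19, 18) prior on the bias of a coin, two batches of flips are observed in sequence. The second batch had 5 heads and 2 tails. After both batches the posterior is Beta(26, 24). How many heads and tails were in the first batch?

2 heads and 4 tails

Because Beta–binomial updating is additive in the counts, the combined data contributed (α_post−α_prior, β_post−β_prior) successes and failures.
Total across both batches: 26−19=7 heads, 24−18=6 tails.
Subtract the second batch: 7−5=2 heads and 6−2=4 tails.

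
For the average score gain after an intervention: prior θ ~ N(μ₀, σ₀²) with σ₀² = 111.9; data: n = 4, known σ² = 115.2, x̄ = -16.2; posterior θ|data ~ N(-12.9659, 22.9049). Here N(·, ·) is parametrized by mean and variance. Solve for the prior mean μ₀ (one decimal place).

With known observation variance, the Normal–Normal posterior has precision τ_n = τ₀ + n/σ² and mean μ_n = (τ₀μ₀ + (n/σ²)x̄)/τ_n.
Here τ₀ = 1/111.9 = 0.008937 and τ_data = 4/115.2 = 0.034722, so τ_n = 0.043659.
Rearranging for μ₀: μ₀ = (μ_n·τ_n − τ_data·x̄)/τ₀ = (-12.9659·0.043659 − 0.034722·-16.2) / 0.008937 = -0.003582/0.008937 ≈ -0.4.

μ₀ = -0.4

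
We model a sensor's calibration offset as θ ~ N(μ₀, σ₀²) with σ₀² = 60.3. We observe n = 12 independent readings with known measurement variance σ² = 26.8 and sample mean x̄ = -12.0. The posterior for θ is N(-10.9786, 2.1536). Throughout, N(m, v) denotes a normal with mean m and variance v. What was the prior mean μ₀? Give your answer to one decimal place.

The posterior mean is a precision-weighted average: μ_n = (τ₀μ₀ + τ_data·x̄)/(τ₀+τ_data), with τ₀=1/σ₀² and τ_data=n/σ².
Here τ₀ = 1/60.3 = 0.016584 and τ_data = 12/26.8 = 0.447761, so τ_n = 0.464345.
Rearranging for μ₀: μ₀ = (μ_n·τ_n − τ_data·x̄)/τ₀ = (-10.9786·0.464345 − 0.447761·-12.0) / 0.016584 = 0.275274/0.016584 ≈ 16.6.

μ₀ = 16.6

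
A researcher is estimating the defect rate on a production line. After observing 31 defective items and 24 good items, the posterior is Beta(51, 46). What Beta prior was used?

Beta(20, 22)

A Beta(α, β) prior with s successes and f failures in binomial data gives a Beta(α+s, β+f) posterior.
So α = 51 − 31 = 20 and β = 46 − 24 = 22.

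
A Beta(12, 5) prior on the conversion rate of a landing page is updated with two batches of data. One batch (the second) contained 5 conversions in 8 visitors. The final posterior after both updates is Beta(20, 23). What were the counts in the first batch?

3 conversions and 15 bounces

Because Beta–binomial updating is additive in the counts, the combined data contributed (α_post−α_prior, β_post−β_prior) successes and failures.
Total across both batches: 20−12=8 conversions, 23−5=18 bounces.
Subtract the second batch: 8−5=3 conversions and 18−3=15 bounces.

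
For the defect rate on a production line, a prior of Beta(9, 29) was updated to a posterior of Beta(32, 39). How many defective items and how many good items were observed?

Beta is conjugate to the binomial likelihood: posterior = Beta(α+s, β+f).
So s = 32 − 9 = 23 and f = 39 − 29 = 10.

23 defective items and 10 good items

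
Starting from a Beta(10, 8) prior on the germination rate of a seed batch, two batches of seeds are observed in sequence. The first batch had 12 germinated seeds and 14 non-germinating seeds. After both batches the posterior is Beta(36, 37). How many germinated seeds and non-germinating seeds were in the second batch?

14 germinated seeds and 15 non-germinating seeds

Because Beta–binomial updating is additive in the counts, the combined data contributed (α_post−α_prior, β_post−β_prior) successes and failures.
Total across both batches: 36−10=26 germinated seeds, 37−8=29 non-germinating seeds.
Subtract the first batch: 26−12=14 germinated seeds and 29−14=15 non-germinating seeds.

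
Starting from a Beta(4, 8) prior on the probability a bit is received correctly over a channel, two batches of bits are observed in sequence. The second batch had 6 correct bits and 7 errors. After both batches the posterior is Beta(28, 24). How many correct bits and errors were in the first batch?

18 correct bits and 9 errors

Because Beta–binomial updating is additive in the counts, the combined data contributed (α_post−α_prior, β_post−β_prior) successes and failures.
Total across both batches: 28−4=24 correct bits, 24−8=16 errors.
Subtract the second batch: 24−6=18 correct bits and 16−7=9 errors.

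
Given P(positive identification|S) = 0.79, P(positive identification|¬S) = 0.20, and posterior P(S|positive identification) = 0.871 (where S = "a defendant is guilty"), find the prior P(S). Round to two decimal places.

P(S) = 0.63

In odds form, posterior odds = prior odds × likelihood ratio, so prior odds = posterior odds ÷ LR.
Posterior odds = 0.871/(1−0.871) = 6.7519. LR = 0.79/0.20 = 3.9500.
Prior odds = 6.7519/3.9500 = 1.7093, so P(S) = 1.7093/(1+1.7093) ≈ 0.63.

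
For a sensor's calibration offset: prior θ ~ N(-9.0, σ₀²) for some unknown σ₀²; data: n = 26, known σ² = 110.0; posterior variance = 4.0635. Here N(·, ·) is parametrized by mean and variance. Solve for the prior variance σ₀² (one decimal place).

σ₀² = 102.8

For the Normal–Normal model with known σ², precisions add: τ_n = τ₀ + n/σ².
So 1/σ₀² = 1/4.0635 − 26/110.0 = 0.246093 − 0.236364 = 0.009729.
Hence σ₀² = 1/0.009729 ≈ 102.8.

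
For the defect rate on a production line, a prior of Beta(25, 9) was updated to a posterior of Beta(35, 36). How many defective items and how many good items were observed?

10 defective items and 27 good items

Beta is conjugate to the binomial likelihood: posterior = Beta(a+s, b+f).
Match parameters: s=35−25=10, f=36−9=27.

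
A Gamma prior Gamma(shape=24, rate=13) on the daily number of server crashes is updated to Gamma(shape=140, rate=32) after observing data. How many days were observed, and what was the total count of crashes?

A Gamma(α, β) prior (rate parametrization) on a Poisson rate with n observations summing to S gives posterior Gamma(α+S, β+n).
Matching: Σxᵢ = 140 − 24 = 116 and n = 32 − 13 = 19.

n = 19 days with total 116 crashes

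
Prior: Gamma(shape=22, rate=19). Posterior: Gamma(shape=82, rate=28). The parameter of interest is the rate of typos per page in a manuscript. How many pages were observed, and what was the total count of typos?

n = 9 pages with total 60 typos

Gamma–Poisson conjugacy: posterior shape = α + Σxᵢ, posterior rate = β + n.
Matching: Σxᵢ = 82 − 22 = 60 and n = 28 − 19 = 9.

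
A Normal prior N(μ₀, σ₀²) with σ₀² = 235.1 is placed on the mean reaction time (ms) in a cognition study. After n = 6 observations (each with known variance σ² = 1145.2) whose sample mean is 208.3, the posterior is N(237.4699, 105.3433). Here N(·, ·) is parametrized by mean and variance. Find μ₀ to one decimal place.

μ₀ = 273.4

With known observation variance, the Normal–Normal posterior has precision τ_n = τ₀ + n/σ² and mean μ_n = (τ₀μ₀ + (n/σ²)x̄)/τ_n.
Here τ₀ = 1/235.1 = 0.004254 and τ_data = 6/1145.2 = 0.005239, so τ_n = 0.009493.
Rearranging for μ₀: μ₀ = (μ_n·τ_n − τ_data·x̄)/τ₀ = (237.4699·0.009493 − 0.005239·208.3) / 0.004254 = 1.163018/0.004254 ≈ 273.4.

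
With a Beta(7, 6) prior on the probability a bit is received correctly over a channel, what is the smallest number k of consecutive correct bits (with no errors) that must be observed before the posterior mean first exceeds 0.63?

k = 4

After k correct bits and 0 errors the posterior is Beta(7+k, 6), with mean (7+k)/(7+6+k).
Set (7+k)/(13+k) > 0.63 and solve: k > (0.63·13 − 7)/(1 − 0.63) = 3.216.
The smallest integer exceeding 3.216 is 4, and checking k=4: (11)/(17) = 0.6471 > 0.63.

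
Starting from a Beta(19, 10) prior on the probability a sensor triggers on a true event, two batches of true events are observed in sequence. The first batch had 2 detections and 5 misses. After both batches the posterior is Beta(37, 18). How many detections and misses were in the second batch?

16 detections and 3 misses

Because Beta–binomial updating is additive in the counts, the combined data contributed (α_post−α_prior, β_post−β_prior) successes and failures.
Total across both batches: 37−19=18 detections, 18−10=8 misses.
Subtract the first batch: 18−2=16 detections and 8−5=3 misses.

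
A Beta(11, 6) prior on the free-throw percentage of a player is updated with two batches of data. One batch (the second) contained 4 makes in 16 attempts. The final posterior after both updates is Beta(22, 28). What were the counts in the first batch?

Because Beta–binomial updating is additive in the counts, the combined data contributed (α_post−α_prior, β_post−β_prior) successes and failures.
Total across both batches: 22−11=11 makes, 28−6=22 misses.
Subtract the second batch: 11−4=7 makes and 22−12=10 misses.

7 makes and 10 misses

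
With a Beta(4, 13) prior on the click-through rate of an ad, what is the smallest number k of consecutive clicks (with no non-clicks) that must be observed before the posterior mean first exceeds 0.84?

After k clicks and 0 non-clicks the posterior is Beta(4+k, 13), with mean (4+k)/(4+13+k).
Set (4+k)/(17+k) > 0.84 and solve: k > (0.84·17 − 4)/(1 − 0.84) = 64.250.
The smallest integer exceeding 64.250 is 65.

k = 65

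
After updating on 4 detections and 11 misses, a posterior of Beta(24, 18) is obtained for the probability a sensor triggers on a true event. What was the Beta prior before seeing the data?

A Beta(a, b) prior with s successes and f failures in binomial data gives a Beta(a+s, b+f) posterior.
Subtract the data counts: 24−4=20, 18−11=7.

Beta(20, 7)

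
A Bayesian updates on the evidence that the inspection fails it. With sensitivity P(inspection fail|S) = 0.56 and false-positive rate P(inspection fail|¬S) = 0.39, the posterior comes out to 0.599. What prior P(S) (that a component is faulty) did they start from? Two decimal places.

In odds form, posterior odds = prior odds × likelihood ratio, so prior odds = posterior odds ÷ LR.
Posterior odds = 0.599/(1−0.599) = 1.4938. LR = 0.56/0.39 = 1.4359.
Prior odds = 1.4938/1.4359 = 1.0403, so P(S) = 1.0403/(1+1.0403) ≈ 0.51.

P(S) = 0.51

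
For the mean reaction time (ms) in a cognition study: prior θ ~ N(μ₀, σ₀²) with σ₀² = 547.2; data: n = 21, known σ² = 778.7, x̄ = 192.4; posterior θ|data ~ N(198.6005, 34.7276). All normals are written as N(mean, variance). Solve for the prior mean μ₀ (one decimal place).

μ₀ = 290.1

With known observation variance, the Normal–Normal posterior has precision τ_n = τ₀ + n/σ² and mean μ_n = (τ₀μ₀ + (n/σ²)x̄)/τ_n.
Here τ₀ = 1/547.2 = 0.001827 and τ_data = 21/778.7 = 0.026968, so τ_n = 0.028795.
Rearranging for μ₀: μ₀ = (μ_n·τ_n − τ_data·x̄)/τ₀ = (198.6005·0.028795 − 0.026968·192.4) / 0.001827 = 0.530058/0.001827 ≈ 290.1.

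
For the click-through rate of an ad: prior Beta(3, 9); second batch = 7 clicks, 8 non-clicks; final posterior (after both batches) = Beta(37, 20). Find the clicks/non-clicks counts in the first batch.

Because Beta–binomial updating is additive in the counts, the combined data contributed (α_post−α_prior, β_post−β_prior) successes and failures.
Total across both batches: 37−3=34 clicks, 20−9=11 non-clicks.
Subtract the second batch: 34−7=27 clicks and 11−8=3 non-clicks.

27 clicks and 3 non-clicks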